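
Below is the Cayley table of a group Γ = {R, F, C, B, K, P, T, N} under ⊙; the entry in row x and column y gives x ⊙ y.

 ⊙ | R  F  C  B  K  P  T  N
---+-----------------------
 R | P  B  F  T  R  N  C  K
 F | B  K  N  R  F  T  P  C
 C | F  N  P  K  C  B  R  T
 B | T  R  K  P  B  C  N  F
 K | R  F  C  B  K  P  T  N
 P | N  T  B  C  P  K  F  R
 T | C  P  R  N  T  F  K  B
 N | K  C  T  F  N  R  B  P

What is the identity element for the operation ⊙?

The identity e satisfies e ⊙ x = x for all x, so its row in the table reproduces the column headers.
Row K reads: R, F, C, B, K, P, T, N — exactly the header order. So K is the identity.

K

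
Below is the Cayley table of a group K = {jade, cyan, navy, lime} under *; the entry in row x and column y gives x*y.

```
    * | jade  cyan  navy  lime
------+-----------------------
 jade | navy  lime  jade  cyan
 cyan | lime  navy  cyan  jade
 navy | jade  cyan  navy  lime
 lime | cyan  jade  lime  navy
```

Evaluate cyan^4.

navy

cyan^1 = cyan
cyan^2 = cyan*cyan = navy
cyan^3 = navy*cyan = cyan
cyan^4 = cyan*cyan = navy
(Structurally, K here is isomorphic to the Klein four-group V_4.)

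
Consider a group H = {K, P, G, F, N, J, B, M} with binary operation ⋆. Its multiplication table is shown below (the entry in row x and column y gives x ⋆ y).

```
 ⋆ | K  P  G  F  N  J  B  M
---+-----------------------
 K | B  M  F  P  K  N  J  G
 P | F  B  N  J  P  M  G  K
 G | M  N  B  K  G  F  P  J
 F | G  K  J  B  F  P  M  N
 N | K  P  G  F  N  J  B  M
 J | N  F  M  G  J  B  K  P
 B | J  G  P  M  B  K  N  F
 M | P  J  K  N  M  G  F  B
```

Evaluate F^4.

F^1 = F
F^2 = F ⋆ F = B
F^3 = B ⋆ F = M
F^4 = M ⋆ F = N

N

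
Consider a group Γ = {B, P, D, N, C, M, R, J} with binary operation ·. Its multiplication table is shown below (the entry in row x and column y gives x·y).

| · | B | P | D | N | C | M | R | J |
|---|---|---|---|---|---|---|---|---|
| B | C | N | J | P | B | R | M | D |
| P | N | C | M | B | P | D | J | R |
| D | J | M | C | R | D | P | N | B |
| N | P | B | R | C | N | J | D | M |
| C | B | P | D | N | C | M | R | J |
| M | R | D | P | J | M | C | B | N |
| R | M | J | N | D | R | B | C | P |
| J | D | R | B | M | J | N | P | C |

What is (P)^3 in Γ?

P

P^1 = P
P^2 = P·P = C
P^3 = C·P = P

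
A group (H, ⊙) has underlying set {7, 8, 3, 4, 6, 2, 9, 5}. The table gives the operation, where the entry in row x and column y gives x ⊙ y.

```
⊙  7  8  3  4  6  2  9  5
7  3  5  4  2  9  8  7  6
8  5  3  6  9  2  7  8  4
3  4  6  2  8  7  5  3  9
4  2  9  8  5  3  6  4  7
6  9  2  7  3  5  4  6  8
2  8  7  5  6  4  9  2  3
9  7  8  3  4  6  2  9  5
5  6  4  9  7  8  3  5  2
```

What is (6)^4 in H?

2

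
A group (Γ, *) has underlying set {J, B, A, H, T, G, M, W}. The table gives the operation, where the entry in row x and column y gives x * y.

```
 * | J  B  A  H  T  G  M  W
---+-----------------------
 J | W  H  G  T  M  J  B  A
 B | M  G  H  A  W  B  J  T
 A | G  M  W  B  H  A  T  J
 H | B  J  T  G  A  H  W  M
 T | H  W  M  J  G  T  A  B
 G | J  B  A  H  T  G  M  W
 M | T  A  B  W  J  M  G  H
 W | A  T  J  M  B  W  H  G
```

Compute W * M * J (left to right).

W * M = H
H * J = B

B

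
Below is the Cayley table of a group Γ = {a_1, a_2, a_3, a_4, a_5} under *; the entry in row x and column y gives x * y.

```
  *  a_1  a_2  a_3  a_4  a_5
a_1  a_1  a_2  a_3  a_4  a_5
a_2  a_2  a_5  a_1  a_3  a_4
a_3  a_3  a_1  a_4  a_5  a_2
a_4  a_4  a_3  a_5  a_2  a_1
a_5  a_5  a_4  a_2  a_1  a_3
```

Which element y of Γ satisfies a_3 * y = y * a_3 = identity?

First locate the identity: row a_1 matches the header, so a_1 is the identity.
Scan row a_3 for a_1: a_3 * a_2 = a_1. Hence a_3^(-1) = a_2.

a_2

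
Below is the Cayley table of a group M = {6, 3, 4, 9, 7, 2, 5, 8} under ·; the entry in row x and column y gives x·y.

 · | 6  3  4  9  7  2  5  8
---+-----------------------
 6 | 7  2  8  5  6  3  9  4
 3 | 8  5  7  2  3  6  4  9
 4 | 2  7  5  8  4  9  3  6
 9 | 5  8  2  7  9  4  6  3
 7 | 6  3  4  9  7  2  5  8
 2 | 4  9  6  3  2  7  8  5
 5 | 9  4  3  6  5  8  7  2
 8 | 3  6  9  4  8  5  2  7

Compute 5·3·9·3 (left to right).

5·3 = 4
4·9 = 8
8·3 = 6

6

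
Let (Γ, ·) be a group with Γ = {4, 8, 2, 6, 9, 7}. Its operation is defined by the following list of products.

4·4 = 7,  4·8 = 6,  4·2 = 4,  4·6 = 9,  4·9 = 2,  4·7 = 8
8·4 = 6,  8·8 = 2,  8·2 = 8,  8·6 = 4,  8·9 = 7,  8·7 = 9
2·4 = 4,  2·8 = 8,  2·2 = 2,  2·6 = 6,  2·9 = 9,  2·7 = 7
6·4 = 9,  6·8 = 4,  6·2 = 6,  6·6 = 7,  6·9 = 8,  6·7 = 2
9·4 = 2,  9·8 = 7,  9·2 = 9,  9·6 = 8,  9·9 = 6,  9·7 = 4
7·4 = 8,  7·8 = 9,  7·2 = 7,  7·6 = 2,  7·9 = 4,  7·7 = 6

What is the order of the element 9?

The identity element is 2 (its row matches the header).
9^1 = 9
9^2 = 9·9 = 6
9^3 = 6·9 = 8
9^4 = 8·9 = 7
9^5 = 7·9 = 4
9^6 = 4·9 = 2
The first power of 9 equal to the identity is 9^6, so ord(9) = 6.

6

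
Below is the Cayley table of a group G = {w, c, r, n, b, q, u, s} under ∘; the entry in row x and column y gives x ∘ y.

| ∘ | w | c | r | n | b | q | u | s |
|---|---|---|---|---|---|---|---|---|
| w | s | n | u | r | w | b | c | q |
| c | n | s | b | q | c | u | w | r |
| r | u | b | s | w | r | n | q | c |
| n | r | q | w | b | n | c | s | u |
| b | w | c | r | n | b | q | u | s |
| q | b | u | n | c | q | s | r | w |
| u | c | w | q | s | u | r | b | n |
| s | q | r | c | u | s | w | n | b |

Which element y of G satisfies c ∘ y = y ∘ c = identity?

r

First locate the identity: row b matches the header, so b is the identity.
Scan row c for b: c ∘ r = b. Hence c^(-1) = r.
(Structurally, G here is isomorphic to Z_2 x Z_4.)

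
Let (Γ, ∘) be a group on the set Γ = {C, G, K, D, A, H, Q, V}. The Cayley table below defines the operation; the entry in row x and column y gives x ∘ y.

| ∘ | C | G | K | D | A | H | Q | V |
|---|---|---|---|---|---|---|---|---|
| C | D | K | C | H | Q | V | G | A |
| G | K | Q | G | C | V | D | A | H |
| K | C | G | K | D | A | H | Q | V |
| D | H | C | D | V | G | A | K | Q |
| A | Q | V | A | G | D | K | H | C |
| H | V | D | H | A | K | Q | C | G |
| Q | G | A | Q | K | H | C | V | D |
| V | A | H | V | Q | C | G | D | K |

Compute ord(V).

2

The identity element is K (its row matches the header).
V^1 = V
V^2 = V ∘ V = K
The first power of V equal to the identity is V^2, so ord(V) = 2.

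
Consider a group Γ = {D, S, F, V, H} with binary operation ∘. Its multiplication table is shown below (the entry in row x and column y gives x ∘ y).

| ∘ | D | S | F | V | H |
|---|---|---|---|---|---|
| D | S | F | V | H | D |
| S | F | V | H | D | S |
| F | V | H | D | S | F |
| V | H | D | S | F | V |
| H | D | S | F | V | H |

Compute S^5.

H

S^1 = S
S^2 = S ∘ S = V
S^3 = V ∘ S = D
S^4 = D ∘ S = F
S^5 = F ∘ S = H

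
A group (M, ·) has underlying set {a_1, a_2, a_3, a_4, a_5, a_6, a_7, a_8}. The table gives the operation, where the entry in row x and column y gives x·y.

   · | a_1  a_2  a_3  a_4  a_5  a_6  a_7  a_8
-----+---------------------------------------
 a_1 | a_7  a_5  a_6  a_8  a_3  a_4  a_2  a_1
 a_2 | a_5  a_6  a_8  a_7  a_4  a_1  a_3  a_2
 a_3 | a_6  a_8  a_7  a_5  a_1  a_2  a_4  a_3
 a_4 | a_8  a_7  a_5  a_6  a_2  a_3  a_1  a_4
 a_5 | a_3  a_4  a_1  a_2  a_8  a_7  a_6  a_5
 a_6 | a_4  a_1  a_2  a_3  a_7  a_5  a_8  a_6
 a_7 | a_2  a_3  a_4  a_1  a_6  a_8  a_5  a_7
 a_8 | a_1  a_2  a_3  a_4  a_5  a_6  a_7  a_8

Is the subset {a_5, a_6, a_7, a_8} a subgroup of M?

Yes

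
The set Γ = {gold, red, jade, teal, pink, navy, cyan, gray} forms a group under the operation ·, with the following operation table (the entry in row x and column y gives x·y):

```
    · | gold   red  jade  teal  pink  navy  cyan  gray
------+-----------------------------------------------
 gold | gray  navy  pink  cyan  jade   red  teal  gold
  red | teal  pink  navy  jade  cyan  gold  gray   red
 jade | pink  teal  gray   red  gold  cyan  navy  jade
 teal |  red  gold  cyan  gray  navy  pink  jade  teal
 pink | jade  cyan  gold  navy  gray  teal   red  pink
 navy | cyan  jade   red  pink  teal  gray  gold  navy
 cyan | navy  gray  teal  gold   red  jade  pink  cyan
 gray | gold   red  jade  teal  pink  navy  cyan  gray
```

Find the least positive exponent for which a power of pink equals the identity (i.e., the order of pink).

2

The identity element is gray (its row matches the header).
pink^1 = pink
pink^2 = pink·pink = gray
The first power of pink equal to the identity is pink^2, so ord(pink) = 2.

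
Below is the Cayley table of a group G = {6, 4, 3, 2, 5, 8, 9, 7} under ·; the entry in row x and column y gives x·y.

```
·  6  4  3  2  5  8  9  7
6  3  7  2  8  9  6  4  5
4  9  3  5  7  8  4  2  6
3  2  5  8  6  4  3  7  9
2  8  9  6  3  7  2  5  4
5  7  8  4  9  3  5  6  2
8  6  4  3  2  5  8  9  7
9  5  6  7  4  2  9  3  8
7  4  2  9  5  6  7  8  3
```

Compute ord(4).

4

The identity element is 8 (its row matches the header).
4^1 = 4
4^2 = 4·4 = 3
4^3 = 3·4 = 5
4^4 = 5·4 = 8
The first power of 4 equal to the identity is 4^4, so ord(4) = 4.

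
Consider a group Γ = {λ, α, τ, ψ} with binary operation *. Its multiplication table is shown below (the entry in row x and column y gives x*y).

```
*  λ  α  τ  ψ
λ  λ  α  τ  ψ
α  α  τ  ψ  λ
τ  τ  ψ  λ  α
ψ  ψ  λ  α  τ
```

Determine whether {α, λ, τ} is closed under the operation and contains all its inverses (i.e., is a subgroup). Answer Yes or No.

τ*α = ψ, which is not in {α, λ, τ}.
The subset is not closed under *, so it is not a subgroup.

No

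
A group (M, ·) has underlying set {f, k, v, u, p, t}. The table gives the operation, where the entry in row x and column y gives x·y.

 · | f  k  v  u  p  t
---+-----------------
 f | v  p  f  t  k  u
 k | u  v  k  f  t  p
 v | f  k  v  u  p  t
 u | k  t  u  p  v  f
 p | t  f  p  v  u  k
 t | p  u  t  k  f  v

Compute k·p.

t

Read row k, column p: k·p = t.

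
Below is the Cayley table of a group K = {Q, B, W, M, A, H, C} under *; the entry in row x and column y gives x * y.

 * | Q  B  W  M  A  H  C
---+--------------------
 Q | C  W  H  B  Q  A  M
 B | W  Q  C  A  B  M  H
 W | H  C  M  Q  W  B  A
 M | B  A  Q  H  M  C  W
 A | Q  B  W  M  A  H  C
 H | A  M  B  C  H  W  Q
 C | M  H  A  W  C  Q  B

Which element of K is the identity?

The identity e satisfies e * x = x for all x, so its row in the table reproduces the column headers.
Row A reads: Q, B, W, M, A, H, C — exactly the header order. So A is the identity.
(Structurally, K here is isomorphic to the cyclic group Z_7.)

A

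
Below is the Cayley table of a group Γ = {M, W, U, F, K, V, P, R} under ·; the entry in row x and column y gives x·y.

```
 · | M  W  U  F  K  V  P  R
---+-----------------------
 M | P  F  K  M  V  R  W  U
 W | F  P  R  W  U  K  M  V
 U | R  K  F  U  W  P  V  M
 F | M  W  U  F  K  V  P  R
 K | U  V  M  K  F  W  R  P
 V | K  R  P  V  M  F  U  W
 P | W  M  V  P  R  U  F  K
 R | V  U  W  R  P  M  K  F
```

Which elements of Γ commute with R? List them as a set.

Compare row R with column R entry by entry.
K·R = P = R·K, so K commutes with R.
U·R = M but R·U = W, so U does not.
Collecting the elements that commute with R: C(R) = {F, K, P, R}.

{F, K, P, R}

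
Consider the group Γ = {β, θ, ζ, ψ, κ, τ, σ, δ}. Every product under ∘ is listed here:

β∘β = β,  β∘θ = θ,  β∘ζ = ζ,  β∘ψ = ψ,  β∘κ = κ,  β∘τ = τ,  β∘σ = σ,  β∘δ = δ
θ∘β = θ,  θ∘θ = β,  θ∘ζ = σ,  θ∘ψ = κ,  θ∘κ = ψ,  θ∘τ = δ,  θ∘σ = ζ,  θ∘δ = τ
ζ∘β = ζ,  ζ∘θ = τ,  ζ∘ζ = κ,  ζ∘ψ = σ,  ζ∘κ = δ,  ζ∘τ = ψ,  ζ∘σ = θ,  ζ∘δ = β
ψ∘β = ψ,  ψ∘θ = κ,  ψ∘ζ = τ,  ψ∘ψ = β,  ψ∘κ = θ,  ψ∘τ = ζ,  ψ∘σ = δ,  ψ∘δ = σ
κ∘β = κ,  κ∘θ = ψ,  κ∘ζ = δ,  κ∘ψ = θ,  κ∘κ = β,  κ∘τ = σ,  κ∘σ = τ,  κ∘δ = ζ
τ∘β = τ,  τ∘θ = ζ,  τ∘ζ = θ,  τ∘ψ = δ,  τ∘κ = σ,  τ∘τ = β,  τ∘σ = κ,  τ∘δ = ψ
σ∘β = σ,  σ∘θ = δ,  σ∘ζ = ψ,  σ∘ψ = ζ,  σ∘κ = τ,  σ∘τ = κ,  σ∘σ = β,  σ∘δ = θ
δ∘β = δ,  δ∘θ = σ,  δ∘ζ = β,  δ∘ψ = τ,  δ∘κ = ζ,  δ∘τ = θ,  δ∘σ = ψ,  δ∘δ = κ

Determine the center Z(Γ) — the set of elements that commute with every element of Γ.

{β, κ}

An element z is central iff its row equals its column in the table.
For τ: τ ∘ δ = ψ ≠ θ = δ ∘ τ, so τ ∉ Z.
Checking each element this way leaves Z(Γ) = {β, κ}.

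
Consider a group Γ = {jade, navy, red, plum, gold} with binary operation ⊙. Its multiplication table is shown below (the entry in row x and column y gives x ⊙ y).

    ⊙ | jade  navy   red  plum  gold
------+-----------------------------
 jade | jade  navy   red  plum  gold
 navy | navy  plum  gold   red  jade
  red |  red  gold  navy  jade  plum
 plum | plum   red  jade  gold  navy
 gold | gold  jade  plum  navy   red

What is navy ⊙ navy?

plum

Read row navy, column navy: navy ⊙ navy = plum.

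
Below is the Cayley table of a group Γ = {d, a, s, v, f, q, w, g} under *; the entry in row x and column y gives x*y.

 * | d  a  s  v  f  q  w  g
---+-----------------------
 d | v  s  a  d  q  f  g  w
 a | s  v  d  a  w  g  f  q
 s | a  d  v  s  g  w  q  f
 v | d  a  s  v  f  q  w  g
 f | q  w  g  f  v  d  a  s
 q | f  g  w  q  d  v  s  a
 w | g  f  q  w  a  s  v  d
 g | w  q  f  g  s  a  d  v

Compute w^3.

w^1 = w
w^2 = w*w = v
w^3 = v*w = w

w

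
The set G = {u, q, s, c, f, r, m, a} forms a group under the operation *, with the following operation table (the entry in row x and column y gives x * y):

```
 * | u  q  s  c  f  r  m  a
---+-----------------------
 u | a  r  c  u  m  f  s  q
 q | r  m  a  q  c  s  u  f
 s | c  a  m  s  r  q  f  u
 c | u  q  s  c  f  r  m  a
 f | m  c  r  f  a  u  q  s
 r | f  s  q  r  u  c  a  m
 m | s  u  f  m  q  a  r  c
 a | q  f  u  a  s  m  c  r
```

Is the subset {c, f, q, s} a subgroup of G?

No

q * q = m, which is not in {c, f, q, s}.
The subset is not closed under *, so it is not a subgroup.
(Structurally, G here is isomorphic to the cyclic group Z_8.)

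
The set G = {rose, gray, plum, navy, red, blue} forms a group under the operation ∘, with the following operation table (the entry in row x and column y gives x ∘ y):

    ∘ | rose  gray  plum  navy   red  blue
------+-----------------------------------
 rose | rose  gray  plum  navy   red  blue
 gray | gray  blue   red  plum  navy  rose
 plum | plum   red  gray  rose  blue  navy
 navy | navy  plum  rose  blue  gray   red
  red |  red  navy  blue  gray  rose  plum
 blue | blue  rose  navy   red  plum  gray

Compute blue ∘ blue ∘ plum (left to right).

red

blue ∘ blue = gray
gray ∘ plum = red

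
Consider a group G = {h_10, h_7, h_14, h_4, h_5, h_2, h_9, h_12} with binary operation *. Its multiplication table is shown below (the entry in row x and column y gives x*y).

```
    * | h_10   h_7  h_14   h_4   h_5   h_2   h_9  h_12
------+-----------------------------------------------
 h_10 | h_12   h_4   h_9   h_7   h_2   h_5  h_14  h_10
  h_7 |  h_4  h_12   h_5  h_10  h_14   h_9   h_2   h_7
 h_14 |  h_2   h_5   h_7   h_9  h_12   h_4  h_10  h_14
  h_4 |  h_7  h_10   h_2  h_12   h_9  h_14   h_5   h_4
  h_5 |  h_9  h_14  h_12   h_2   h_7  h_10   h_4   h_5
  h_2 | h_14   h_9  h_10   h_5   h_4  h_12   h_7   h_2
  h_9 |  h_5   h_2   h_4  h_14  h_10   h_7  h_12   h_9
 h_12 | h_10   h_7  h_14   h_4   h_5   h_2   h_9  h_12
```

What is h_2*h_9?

Read row h_2, column h_9: h_2*h_9 = h_7.
(Structurally, G here is isomorphic to the dihedral group D_4.)

h_7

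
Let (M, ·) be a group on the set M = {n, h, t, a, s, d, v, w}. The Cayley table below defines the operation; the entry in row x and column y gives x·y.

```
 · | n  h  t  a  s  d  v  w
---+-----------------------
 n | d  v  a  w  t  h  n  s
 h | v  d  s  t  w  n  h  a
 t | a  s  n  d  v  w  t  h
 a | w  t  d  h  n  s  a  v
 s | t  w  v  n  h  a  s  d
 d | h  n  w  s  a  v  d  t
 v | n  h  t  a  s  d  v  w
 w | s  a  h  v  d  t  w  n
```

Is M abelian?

Check whether the table is symmetric across its main diagonal.
Every entry (row x, col y) equals the entry (row y, col x), so M is abelian.
(In fact M ≅ the cyclic group Z_8.)

Yes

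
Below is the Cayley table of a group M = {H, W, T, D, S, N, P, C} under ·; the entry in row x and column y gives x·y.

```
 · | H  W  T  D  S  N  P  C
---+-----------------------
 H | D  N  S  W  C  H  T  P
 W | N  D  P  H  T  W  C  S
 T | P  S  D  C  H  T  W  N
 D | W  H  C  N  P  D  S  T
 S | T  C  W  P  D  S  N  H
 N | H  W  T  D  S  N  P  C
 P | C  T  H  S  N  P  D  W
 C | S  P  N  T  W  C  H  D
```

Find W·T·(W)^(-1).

The identity is N. In row W, the entry N sits in column H, so W^(-1) = H.
W·T = P
P·H = C

C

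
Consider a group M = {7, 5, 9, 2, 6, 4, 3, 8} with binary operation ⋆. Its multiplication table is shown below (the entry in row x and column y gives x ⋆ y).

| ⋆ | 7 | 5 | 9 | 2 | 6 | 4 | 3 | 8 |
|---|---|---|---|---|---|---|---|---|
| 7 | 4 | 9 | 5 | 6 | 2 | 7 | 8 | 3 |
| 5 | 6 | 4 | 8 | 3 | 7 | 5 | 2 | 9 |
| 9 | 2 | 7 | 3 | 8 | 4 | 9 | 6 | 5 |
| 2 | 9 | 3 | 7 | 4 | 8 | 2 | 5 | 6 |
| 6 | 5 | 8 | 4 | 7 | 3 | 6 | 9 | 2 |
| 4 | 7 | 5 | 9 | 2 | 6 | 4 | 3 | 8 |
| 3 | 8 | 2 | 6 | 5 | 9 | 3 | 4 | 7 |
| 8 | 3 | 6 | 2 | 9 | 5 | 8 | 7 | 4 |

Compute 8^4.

4

8^1 = 8
8^2 = 8 ⋆ 8 = 4
8^3 = 4 ⋆ 8 = 8
8^4 = 8 ⋆ 8 = 4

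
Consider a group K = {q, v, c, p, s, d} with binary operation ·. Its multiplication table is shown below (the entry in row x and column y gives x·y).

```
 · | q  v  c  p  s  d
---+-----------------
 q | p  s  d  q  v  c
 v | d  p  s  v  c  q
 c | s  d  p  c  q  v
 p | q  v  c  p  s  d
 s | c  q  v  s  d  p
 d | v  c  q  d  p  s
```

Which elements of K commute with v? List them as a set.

Compare row v with column v entry by entry.
c·v = d but v·c = s, so c does not.
Collecting the elements that commute with v: C(v) = {p, v}.

{p, v}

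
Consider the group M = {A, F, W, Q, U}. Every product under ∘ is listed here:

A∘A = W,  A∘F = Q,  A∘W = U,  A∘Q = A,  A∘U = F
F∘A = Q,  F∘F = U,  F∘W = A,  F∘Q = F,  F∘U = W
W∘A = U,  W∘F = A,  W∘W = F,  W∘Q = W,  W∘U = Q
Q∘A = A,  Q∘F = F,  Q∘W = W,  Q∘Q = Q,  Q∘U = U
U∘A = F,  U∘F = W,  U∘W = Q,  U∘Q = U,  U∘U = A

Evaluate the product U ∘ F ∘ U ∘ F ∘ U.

U ∘ F = W
W ∘ U = Q
Q ∘ F = F
F ∘ U = W
(Structurally, M here is isomorphic to the cyclic group Z_5.)

W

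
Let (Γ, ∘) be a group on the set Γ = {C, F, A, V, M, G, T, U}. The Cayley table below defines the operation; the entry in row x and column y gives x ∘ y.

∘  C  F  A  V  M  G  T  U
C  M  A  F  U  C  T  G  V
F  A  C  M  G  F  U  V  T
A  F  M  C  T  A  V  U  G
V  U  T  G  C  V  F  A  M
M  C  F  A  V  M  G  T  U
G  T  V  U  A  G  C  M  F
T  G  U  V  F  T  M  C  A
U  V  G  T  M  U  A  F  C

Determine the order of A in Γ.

4

The identity element is M (its row matches the header).
A^1 = A
A^2 = A ∘ A = C
A^3 = C ∘ A = F
A^4 = F ∘ A = M
The first power of A equal to the identity is A^4, so ord(A) = 4.
(Structurally, Γ here is isomorphic to the quaternion group Q_8.)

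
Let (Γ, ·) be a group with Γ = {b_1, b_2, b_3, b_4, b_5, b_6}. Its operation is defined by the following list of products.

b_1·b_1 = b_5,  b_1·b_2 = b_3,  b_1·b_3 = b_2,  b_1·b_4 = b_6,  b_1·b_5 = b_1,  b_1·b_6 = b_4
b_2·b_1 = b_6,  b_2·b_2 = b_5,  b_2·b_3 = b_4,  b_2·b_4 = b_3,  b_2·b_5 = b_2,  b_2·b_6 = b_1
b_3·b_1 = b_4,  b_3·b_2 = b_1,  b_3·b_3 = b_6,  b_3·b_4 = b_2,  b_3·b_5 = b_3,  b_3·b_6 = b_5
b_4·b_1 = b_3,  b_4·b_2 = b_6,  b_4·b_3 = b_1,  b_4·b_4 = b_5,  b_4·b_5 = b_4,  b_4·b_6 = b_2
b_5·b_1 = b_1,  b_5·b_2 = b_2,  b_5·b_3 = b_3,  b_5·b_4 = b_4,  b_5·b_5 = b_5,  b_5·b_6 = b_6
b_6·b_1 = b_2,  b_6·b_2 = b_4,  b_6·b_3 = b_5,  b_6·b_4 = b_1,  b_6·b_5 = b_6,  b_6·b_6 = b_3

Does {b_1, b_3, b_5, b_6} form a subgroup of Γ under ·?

b_3·b_1 = b_4, which is not in {b_1, b_3, b_5, b_6}.
The subset is not closed under ·, so it is not a subgroup.

No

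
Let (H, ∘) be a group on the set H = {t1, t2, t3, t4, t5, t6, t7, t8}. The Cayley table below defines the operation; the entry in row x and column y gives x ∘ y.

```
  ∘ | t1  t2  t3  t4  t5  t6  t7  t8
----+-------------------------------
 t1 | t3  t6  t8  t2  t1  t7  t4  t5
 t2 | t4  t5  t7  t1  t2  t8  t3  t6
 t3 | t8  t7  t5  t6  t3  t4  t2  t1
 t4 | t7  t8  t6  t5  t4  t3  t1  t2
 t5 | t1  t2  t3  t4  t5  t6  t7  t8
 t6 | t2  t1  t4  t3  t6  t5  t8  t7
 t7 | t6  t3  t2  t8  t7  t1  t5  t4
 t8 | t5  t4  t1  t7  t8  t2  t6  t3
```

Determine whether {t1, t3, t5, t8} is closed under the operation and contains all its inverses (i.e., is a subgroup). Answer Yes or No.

Yes

{t1, t3, t5, t8} contains the identity t5.
Checking products: every product of two elements of {t1, t3, t5, t8} (read from the table) lies in {t1, t3, t5, t8}, so the set is closed.
In a finite group, a nonempty closed subset is a subgroup. So {t1, t3, t5, t8} ≤ H.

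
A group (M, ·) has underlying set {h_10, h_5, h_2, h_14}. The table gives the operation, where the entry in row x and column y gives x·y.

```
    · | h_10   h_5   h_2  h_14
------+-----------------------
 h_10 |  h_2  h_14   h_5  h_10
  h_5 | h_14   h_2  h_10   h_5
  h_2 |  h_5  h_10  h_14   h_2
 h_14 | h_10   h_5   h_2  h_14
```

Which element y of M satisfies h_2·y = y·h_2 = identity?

First locate the identity: row h_14 matches the header, so h_14 is the identity.
Scan row h_2 for h_14: h_2·h_2 = h_14. Hence h_2^(-1) = h_2.

h_2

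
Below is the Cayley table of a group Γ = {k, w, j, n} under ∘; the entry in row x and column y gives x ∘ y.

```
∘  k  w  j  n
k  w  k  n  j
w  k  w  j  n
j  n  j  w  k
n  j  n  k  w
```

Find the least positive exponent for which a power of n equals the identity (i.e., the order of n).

2

The identity element is w (its row matches the header).
n^1 = n
n^2 = n ∘ n = w
The first power of n equal to the identity is n^2, so ord(n) = 2.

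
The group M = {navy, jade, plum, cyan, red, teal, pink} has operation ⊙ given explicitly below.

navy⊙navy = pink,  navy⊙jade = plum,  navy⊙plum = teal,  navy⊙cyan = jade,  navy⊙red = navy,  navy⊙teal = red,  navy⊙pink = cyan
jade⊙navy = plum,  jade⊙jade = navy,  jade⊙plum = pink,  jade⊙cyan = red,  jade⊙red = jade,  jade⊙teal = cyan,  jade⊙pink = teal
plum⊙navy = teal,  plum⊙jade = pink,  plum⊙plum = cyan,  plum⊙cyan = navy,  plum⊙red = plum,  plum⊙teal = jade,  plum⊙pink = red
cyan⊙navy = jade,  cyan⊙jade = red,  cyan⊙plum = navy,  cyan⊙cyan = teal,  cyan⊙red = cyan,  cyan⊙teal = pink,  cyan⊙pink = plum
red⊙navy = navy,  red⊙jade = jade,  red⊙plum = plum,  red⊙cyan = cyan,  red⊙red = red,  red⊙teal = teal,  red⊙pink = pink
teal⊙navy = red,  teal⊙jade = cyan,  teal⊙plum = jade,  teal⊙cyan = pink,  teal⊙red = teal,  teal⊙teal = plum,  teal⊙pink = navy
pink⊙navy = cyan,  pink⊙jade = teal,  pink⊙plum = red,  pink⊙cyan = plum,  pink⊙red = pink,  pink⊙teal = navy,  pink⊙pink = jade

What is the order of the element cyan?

The identity element is red (its row matches the header).
cyan^1 = cyan
cyan^2 = cyan ⊙ cyan = teal
cyan^3 = teal ⊙ cyan = pink
cyan^4 = pink ⊙ cyan = plum
cyan^5 = plum ⊙ cyan = navy
cyan^6 = navy ⊙ cyan = jade
cyan^7 = jade ⊙ cyan = red
The first power of cyan equal to the identity is cyan^7, so ord(cyan) = 7.

7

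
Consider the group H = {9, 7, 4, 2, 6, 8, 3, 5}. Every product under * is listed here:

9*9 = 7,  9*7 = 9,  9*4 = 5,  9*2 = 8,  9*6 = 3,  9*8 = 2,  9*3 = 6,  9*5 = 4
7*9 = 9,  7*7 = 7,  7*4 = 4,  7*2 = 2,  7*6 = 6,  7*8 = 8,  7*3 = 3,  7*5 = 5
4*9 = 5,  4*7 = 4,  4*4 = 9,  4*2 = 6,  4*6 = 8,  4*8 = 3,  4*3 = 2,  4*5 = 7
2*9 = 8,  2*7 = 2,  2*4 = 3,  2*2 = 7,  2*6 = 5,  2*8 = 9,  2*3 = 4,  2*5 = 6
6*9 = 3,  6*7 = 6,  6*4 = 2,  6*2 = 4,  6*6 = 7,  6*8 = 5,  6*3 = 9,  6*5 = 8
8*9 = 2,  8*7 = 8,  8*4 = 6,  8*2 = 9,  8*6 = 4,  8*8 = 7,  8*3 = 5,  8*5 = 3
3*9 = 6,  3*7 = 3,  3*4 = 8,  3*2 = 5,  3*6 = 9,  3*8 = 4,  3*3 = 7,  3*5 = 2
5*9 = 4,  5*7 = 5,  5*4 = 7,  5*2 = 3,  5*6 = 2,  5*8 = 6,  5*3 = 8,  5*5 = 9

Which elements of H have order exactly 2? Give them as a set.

Identity is 7. Compute the order of each non-identity element by repeated multiplication:
  9: 9 → 7  (order 2)
  4: 4 → 9 → 5 → 7  (order 4)
  2: 2 → 7  (order 2)
  6: 6 → 7  (order 2)
  8: 8 → 7  (order 2)
  3: 3 → 7  (order 2)
  5: 5 → 9 → 4 → 7  (order 4)
Elements of order 2: {2, 3, 6, 8, 9}.

{2, 3, 6, 8, 9}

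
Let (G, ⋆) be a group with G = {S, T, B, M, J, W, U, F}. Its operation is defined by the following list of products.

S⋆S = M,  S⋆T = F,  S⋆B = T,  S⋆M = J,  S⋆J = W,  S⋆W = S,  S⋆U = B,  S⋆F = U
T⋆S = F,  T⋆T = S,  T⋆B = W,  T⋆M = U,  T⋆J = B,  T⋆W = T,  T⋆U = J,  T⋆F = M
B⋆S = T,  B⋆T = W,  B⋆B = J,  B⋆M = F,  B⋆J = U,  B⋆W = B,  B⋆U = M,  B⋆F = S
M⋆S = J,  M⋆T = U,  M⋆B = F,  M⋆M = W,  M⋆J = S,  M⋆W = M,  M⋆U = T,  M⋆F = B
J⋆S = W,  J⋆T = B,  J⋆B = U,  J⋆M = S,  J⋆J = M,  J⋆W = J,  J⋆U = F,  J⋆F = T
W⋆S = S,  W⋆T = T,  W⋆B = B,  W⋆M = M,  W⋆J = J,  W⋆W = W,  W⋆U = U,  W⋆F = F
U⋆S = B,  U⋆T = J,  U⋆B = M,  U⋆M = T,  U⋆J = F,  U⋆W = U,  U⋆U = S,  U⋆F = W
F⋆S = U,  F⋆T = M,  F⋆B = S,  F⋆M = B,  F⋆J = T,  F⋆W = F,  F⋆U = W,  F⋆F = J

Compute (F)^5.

F^1 = F
F^2 = F ⋆ F = J
F^3 = J ⋆ F = T
F^4 = T ⋆ F = M
F^5 = M ⋆ F = B

B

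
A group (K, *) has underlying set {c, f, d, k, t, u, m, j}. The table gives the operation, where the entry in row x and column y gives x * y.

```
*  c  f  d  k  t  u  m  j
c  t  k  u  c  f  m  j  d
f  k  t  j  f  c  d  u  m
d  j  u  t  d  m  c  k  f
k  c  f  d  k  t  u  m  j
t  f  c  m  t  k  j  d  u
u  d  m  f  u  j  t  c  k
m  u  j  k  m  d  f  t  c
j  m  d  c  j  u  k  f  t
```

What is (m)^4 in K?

k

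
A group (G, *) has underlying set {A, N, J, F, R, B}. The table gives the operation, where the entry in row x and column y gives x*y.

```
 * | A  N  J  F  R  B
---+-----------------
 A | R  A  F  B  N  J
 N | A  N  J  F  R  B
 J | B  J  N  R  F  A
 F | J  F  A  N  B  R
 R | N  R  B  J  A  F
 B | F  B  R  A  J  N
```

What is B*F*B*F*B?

B*F = A
A*B = J
J*F = R
R*B = F

F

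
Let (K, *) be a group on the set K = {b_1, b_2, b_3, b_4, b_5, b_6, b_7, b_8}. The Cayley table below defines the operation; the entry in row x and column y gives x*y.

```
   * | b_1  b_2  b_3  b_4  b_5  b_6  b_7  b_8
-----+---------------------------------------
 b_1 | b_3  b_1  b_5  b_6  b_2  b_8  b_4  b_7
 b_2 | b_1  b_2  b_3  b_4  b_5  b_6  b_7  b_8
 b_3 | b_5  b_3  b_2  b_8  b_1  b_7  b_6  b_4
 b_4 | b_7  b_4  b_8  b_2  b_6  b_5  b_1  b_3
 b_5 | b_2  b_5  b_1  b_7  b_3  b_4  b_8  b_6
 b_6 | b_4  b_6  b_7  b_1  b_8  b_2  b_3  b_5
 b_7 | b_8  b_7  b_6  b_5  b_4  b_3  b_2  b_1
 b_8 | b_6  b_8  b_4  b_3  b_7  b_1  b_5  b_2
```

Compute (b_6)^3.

b_6^1 = b_6
b_6^2 = b_6*b_6 = b_2
b_6^3 = b_2*b_6 = b_6

b_6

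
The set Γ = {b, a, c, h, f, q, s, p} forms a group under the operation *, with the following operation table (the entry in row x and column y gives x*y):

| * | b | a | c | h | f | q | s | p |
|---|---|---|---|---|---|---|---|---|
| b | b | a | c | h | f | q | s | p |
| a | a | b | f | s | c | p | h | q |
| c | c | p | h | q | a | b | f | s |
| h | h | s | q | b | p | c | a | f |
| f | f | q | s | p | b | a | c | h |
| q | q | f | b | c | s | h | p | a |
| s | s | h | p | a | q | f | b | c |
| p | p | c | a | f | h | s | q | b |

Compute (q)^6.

h

q^1 = q
q^2 = q*q = h
q^3 = h*q = c
q^4 = c*q = b
q^5 = b*q = q
q^6 = q*q = h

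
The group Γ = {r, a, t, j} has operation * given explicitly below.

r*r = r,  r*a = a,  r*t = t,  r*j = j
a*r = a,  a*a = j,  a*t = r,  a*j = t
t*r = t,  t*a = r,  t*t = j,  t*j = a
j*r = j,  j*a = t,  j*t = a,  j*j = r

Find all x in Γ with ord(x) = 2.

{j}

Identity is r. Compute the order of each non-identity element by repeated multiplication:
  a: a → j → t → r  (order 4)
  t: t → j → a → r  (order 4)
  j: j → r  (order 2)
Elements of order 2: {j}.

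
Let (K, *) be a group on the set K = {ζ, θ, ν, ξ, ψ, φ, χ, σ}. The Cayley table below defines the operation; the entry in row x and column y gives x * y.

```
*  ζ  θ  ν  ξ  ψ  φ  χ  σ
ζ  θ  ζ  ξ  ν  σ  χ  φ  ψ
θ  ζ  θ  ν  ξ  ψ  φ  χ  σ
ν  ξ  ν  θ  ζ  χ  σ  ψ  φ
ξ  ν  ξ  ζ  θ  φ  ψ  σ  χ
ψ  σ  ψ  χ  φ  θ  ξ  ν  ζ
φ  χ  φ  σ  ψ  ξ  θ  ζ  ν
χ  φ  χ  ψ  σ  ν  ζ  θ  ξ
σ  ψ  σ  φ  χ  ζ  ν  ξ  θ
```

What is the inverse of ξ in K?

First locate the identity: row θ matches the header, so θ is the identity.
Scan row ξ for θ: ξ * ξ = θ. Hence ξ^(-1) = ξ.
(Structurally, K here is isomorphic to the elementary abelian group (Z_2)^3.)

ξ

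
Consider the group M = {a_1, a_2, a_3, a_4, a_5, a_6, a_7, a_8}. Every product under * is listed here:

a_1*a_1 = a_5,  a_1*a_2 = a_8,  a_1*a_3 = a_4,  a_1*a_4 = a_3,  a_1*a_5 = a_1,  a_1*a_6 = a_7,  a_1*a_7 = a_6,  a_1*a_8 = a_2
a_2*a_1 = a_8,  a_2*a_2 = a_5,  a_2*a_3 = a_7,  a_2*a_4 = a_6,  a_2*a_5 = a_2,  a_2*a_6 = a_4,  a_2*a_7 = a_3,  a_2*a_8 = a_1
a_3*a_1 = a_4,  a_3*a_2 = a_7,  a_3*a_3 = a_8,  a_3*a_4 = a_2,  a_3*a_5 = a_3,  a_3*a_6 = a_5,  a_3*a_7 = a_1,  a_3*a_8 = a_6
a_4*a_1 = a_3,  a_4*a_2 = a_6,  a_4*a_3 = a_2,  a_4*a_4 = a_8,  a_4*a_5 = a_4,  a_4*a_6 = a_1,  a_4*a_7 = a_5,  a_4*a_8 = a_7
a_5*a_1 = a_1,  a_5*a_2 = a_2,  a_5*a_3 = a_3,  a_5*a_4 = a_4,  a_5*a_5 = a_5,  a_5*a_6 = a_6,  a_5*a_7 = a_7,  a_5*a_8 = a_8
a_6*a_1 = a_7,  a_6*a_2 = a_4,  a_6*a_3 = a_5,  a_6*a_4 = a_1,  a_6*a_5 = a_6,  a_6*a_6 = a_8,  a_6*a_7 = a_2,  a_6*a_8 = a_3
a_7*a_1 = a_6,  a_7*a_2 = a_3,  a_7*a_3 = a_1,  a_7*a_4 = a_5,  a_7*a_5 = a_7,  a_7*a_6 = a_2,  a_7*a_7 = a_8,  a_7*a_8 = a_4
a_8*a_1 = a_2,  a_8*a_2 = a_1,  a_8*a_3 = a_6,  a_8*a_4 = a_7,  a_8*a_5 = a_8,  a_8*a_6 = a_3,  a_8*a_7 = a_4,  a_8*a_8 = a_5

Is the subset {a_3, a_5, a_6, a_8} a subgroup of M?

{a_3, a_5, a_6, a_8} contains the identity a_5.
Checking products: every product of two elements of {a_3, a_5, a_6, a_8} (read from the table) lies in {a_3, a_5, a_6, a_8}, so the set is closed.
In a finite group, a nonempty closed subset is a subgroup. So {a_3, a_5, a_6, a_8} ≤ M.
(Structurally, M here is isomorphic to Z_2 x Z_4.)

Yes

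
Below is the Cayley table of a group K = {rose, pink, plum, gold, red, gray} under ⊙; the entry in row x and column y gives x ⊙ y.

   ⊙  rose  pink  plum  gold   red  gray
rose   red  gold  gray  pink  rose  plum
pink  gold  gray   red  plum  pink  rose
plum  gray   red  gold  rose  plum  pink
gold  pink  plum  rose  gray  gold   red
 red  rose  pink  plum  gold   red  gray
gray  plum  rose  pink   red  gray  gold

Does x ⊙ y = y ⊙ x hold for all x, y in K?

Yes

Check whether the table is symmetric across its main diagonal.
Every entry (row x, col y) equals the entry (row y, col x), so K is abelian.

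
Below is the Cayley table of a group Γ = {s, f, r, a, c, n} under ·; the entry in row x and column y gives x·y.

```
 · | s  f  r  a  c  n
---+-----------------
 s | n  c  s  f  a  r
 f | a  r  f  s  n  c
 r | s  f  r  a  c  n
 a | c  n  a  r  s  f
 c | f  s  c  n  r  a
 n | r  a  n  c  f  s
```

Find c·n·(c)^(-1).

The identity is r. In row c, the entry r sits in column c, so c^(-1) = c.
c·n = a
a·c = s

s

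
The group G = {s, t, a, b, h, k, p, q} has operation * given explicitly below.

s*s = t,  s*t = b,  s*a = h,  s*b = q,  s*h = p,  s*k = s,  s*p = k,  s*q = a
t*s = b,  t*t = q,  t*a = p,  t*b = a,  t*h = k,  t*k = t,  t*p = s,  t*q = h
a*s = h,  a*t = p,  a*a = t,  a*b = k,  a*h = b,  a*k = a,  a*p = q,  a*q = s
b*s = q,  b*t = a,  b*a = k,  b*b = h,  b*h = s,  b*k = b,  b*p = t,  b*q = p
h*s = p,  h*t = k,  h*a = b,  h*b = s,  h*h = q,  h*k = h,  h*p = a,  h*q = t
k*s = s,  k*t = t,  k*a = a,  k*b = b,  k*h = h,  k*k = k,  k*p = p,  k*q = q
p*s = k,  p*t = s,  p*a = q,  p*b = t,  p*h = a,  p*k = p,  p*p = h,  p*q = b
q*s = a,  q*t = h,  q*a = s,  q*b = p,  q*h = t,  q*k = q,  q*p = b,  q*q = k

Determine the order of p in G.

The identity element is k (its row matches the header).
p^1 = p
p^2 = p*p = h
p^3 = h*p = a
p^4 = a*p = q
p^5 = q*p = b
p^6 = b*p = t
p^7 = t*p = s
p^8 = s*p = k
The first power of p equal to the identity is p^8, so ord(p) = 8.

8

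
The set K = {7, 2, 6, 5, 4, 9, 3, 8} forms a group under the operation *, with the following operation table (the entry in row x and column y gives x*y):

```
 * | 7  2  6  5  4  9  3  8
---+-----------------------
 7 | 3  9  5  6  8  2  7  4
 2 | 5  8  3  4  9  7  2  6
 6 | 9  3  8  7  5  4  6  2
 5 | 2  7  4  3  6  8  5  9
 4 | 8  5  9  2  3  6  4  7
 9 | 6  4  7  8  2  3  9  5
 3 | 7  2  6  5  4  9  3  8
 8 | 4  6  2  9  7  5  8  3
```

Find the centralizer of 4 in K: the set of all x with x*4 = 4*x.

{3, 4, 7, 8}

Compare row 4 with column 4 entry by entry.
7*4 = 8 = 4*7, so 7 commutes with 4.
5*4 = 6 but 4*5 = 2, so 5 does not.
Collecting the elements that commute with 4: C(4) = {3, 4, 7, 8}.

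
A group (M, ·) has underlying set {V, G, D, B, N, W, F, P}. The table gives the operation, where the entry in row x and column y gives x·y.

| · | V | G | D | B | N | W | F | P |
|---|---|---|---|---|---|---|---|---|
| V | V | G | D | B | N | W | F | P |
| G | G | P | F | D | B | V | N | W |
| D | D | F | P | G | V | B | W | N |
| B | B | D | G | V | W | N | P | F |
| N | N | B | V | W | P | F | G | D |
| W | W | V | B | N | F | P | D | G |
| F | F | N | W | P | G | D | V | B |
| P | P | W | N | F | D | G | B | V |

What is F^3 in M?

F^1 = F
F^2 = F·F = V
F^3 = V·F = F

F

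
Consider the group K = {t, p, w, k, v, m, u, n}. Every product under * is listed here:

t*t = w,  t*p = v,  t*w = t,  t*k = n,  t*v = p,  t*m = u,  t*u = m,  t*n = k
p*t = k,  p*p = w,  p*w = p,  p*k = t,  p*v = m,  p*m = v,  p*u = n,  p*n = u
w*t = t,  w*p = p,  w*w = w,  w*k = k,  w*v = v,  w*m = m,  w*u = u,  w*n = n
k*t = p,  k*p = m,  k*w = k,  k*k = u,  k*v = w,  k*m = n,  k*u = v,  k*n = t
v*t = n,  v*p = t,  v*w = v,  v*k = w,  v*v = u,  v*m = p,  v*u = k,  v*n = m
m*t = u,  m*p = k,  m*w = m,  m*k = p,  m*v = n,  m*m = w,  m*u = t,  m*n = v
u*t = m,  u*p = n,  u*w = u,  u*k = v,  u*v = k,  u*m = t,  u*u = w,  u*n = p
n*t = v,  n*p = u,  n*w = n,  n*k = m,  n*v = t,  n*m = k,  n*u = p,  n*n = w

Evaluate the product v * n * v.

v * n = m
m * v = n

n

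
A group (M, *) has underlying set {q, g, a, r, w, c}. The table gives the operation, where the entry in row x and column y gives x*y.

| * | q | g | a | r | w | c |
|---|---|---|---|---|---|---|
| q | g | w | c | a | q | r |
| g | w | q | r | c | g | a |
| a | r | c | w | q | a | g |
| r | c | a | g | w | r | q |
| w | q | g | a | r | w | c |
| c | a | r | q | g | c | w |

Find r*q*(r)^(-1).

The identity is w. In row r, the entry w sits in column r, so r^(-1) = r.
r*q = c
c*r = g

g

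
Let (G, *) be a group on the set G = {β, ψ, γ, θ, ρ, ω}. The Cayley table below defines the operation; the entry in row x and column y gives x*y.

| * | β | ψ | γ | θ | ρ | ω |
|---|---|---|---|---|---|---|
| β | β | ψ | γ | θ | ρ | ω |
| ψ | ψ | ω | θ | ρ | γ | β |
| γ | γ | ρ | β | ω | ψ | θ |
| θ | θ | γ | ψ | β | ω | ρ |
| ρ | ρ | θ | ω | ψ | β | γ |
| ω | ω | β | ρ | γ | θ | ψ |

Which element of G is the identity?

β

The identity e satisfies e*x = x for all x, so its row in the table reproduces the column headers.
Row β reads: β, ψ, γ, θ, ρ, ω — exactly the header order. So β is the identity.
(Structurally, G here is isomorphic to the symmetric group S_3.)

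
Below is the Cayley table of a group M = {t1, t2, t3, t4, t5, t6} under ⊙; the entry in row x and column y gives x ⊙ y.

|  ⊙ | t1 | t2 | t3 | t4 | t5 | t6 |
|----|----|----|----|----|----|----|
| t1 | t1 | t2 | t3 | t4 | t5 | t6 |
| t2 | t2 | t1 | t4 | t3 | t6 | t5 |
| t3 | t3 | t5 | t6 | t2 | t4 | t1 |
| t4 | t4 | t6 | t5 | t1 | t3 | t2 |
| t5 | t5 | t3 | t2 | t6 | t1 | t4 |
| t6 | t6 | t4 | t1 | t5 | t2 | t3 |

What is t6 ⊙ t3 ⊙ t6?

t6 ⊙ t3 = t1
t1 ⊙ t6 = t6

t6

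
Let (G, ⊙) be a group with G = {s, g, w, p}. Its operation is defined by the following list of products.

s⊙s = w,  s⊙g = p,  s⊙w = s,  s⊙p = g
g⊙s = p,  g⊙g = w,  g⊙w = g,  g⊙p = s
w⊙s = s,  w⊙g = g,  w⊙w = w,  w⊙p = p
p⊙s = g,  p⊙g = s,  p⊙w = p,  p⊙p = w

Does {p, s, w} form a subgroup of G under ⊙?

No

p ⊙ s = g, which is not in {p, s, w}.
The subset is not closed under ⊙, so it is not a subgroup.
(Structurally, G here is isomorphic to the Klein four-group V_4.)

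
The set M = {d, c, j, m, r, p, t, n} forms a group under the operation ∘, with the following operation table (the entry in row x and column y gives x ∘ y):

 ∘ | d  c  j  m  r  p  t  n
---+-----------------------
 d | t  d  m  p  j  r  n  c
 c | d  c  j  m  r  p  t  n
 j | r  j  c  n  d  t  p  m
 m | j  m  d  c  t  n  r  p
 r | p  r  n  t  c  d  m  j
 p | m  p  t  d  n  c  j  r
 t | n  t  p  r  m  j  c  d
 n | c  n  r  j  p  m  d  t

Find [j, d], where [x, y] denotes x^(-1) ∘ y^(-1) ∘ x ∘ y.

t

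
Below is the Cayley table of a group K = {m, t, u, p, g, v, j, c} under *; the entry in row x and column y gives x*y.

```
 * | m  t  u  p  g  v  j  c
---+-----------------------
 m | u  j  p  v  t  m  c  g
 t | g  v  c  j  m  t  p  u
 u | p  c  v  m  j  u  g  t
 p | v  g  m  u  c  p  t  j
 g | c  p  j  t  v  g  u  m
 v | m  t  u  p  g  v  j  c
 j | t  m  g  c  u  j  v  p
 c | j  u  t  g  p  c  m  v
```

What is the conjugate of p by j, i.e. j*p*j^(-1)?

The identity is v. In row j, the entry v sits in column j, so j^(-1) = j.
j*p = c
c*j = m

m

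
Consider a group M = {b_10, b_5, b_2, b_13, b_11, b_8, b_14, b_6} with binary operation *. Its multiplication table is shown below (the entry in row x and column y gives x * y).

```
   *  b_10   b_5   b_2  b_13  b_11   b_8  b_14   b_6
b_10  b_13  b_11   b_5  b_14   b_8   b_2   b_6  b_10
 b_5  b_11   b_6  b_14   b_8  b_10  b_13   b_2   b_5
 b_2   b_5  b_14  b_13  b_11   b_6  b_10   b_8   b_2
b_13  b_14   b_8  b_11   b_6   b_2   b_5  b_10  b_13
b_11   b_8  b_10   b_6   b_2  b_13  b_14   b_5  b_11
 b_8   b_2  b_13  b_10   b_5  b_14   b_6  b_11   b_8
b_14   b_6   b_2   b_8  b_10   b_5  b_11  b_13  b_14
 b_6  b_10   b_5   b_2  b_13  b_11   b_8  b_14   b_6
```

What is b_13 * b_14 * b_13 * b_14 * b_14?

b_13 * b_14 = b_10
b_10 * b_13 = b_14
b_14 * b_14 = b_13
b_13 * b_14 = b_10

b_10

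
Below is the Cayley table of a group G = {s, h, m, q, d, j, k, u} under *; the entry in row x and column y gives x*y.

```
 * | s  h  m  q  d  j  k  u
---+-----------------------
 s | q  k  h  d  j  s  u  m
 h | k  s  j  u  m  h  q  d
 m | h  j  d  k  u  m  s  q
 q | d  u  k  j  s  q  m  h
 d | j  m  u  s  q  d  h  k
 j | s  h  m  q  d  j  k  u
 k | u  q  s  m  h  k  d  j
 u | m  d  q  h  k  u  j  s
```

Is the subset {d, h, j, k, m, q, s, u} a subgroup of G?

Yes

{d, h, j, k, m, q, s, u} contains the identity j.
Checking products: every product of two elements of {d, h, j, k, m, q, s, u} (read from the table) lies in {d, h, j, k, m, q, s, u}, so the set is closed.
In a finite group, a nonempty closed subset is a subgroup. So {d, h, j, k, m, q, s, u} ≤ G.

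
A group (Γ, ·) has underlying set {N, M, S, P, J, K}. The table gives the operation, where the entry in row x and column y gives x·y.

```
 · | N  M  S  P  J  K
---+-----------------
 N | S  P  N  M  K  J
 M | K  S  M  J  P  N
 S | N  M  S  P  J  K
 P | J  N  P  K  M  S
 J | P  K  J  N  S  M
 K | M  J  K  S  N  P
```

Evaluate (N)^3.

N

N^1 = N
N^2 = N·N = S
N^3 = S·N = N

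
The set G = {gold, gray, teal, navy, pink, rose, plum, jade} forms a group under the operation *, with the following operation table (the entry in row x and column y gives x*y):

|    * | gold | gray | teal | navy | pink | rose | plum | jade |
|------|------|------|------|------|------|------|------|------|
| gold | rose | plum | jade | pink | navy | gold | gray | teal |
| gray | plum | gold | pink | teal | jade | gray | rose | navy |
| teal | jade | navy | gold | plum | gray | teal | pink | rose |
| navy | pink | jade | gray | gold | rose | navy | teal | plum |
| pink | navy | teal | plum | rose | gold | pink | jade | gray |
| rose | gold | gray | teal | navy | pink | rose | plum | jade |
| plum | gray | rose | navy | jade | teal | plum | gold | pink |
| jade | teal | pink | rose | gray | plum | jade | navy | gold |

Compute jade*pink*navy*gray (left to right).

jade*pink = plum
plum*navy = jade
jade*gray = pink

pink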